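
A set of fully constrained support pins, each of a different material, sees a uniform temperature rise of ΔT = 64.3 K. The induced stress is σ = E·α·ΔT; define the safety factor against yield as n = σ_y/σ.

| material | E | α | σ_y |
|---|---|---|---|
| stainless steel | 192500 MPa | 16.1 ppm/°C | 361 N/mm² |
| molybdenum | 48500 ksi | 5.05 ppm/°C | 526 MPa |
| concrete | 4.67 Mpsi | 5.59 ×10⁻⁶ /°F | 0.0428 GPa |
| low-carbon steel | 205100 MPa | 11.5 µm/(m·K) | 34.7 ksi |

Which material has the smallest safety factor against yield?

In consistent units (E in GPa, α in ×10⁻⁶/K, σ_y in MPa):
  stainless steel: E = 192.5, α = 16.1, σ_y = 361.0 → σ = 199 MPa, n = 1.81
  molybdenum: E = 334.4, α = 5.05, σ_y = 526.0 → σ = 109 MPa, n = 4.84
  concrete: E = 32.20, α = 10.1, σ_y = 42.80 → σ = 20.8 MPa, n = 2.05
  low-carbon steel: E = 205.1, α = 11.5, σ_y = 239.2 → σ = 152 MPa, n = 1.58
The minimum is low-carbon steel at n = 1.58.

low-carbon steel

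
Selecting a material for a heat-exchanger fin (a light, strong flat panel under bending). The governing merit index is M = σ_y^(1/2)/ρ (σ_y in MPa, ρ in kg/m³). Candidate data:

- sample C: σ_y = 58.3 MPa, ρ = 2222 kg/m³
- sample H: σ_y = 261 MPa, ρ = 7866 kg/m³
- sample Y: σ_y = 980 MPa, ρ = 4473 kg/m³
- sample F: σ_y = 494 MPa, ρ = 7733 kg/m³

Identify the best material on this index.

sample Y

Computing M directly (units already consistent):
  sample Y: M = 7.00×10⁻³
  sample C: M = 3.44×10⁻³
  sample F: M = 2.87×10⁻³
  sample H: M = 2.05×10⁻³
Sample Y ranks first.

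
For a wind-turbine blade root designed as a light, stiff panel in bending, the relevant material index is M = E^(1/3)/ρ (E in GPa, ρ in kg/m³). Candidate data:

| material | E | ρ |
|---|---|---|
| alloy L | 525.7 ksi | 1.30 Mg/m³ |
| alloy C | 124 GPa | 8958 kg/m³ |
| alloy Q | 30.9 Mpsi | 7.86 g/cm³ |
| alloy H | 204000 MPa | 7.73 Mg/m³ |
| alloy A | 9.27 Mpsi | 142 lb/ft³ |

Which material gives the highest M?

alloy A

In SI units:
  alloy L: E = 3.625 GPa, ρ = 1300 kg/m³
  alloy C: E = 124.0 GPa, ρ = 8958 kg/m³
  alloy Q: E = 213.0 GPa, ρ = 7860 kg/m³
  alloy H: E = 204.0 GPa, ρ = 7730 kg/m³
  alloy A: E = 63.91 GPa, ρ = 2275 kg/m³
  alloy A: M = 1.76×10⁻³
  alloy L: M = 1.18×10⁻³
  alloy H: M = 0.762×10⁻³
  alloy Q: M = 0.760×10⁻³
  alloy C: M = 0.557×10⁻³
Alloy A has the largest M.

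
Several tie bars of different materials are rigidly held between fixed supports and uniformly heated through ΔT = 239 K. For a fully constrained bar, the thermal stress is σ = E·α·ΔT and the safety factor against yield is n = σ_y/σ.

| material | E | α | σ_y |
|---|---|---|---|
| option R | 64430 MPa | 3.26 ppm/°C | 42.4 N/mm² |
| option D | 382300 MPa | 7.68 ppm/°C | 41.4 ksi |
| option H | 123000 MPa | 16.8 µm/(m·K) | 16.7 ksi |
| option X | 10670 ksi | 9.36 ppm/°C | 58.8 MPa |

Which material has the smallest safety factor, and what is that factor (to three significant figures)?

Converting E to GPa, α to ×10⁻⁶/K, σ_y to MPa, then σ and n for each:
  option R: E = 64.43, α = 3.26, σ_y = 42.40 → σ = 50.2 MPa, n = 0.845
  option D: E = 382.3, α = 7.68, σ_y = 285.4 → σ = 702 MPa, n = 0.407
  option H: E = 123.0, α = 16.8, σ_y = 115.1 → σ = 494 MPa, n = 0.233
  option X: E = 73.57, α = 9.36, σ_y = 58.80 → σ = 165 MPa, n = 0.357
The minimum is option H at n = 0.233.

option H, n = 0.233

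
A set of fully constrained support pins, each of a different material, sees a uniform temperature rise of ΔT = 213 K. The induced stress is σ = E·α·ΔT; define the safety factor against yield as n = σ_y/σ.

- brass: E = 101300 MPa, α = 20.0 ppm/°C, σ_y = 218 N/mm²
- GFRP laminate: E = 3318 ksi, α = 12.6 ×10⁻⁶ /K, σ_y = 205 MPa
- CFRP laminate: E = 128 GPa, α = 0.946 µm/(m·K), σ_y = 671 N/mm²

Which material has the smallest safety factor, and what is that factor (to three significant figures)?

brass, n = 0.505

With everything in SI (GPa, ×10⁻⁶/K, MPa):
  brass: E = 101.3, α = 20.0, σ_y = 218.0 → σ = 432 MPa, n = 0.505
  GFRP laminate: E = 22.88, α = 12.6, σ_y = 205.0 → σ = 61.4 MPa, n = 3.34
  CFRP laminate: E = 128.0, α = 0.946, σ_y = 671.0 → σ = 25.8 MPa, n = 26.0
Smallest n: brass with n = 0.505.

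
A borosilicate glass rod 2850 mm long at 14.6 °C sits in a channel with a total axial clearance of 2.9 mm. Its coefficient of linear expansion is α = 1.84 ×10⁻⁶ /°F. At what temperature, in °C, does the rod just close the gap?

322 °C

α = 1.84×10⁻⁶/°F × 9/5 = 3.31×10⁻⁶/K.
α·L₀·ΔT = 2.9 mm ⇒ ΔT = 2.9 / (3.31×10⁻⁶ × 2850.0) = 307.2 K.
T = 14.6 + 307.2 = 321.8 °C.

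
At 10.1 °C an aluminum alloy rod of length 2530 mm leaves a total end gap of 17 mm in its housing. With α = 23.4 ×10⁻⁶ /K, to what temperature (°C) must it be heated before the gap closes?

α·L₀·ΔT = 17.0 mm ⇒ ΔT = 17.0 / (23.4×10⁻⁶ × 2530.0) = 287.2 K.
T = 10.1 + 287.2 = 297.3 °C.

297 °C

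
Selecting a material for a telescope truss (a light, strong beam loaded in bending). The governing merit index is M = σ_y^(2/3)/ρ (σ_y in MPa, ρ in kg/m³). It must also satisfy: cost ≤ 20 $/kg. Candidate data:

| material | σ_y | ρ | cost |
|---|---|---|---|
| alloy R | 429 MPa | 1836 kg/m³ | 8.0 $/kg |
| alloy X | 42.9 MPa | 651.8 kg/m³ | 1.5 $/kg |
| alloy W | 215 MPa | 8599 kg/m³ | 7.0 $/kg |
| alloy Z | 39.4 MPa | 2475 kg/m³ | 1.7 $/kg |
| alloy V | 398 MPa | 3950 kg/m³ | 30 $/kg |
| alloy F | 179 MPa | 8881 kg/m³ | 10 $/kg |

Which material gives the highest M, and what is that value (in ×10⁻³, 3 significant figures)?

alloy R, M = 31.0×10⁻³

Screen on constraints: cost ≤ 20 $/kg. Survivors: alloy R, alloy X, alloy W, alloy Z, alloy F.
Per-candidate index values:
  alloy R: M = 31.0×10⁻³
  alloy X: M = 18.8×10⁻³
  alloy Z: M = 4.68×10⁻³
  alloy W: M = 4.17×10⁻³
  alloy F: M = 3.58×10⁻³
The maximum is for alloy R.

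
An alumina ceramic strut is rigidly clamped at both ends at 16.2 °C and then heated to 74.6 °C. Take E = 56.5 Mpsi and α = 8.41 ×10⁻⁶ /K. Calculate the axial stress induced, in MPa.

E = 56.5 Mpsi = 389.6 GPa.
ΔT = 58.40 K. Constrained thermal stress σ = E·α·ΔT = 389.6×10³ MPa × 8.41×10⁻⁶ × 58.40 = 191 MPa (compressive).

191 MPa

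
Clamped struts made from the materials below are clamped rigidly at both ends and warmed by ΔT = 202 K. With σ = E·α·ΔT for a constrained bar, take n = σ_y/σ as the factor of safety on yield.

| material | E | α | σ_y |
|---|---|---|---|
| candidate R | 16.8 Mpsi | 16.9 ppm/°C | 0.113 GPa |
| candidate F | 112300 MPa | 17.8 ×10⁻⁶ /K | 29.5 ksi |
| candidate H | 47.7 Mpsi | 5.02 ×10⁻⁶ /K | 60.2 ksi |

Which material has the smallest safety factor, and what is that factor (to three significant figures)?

In consistent units (E in GPa, α in ×10⁻⁶/K, σ_y in MPa):
  candidate R: E = 115.8, α = 16.9, σ_y = 113.0 → σ = 395 MPa, n = 0.286
  candidate F: E = 112.3, α = 17.8, σ_y = 203.4 → σ = 404 MPa, n = 0.504
  candidate H: E = 328.9, α = 5.02, σ_y = 415.1 → σ = 333 MPa, n = 1.24
Candidate R has the lowest safety factor, n = 0.286.

candidate R, n = 0.286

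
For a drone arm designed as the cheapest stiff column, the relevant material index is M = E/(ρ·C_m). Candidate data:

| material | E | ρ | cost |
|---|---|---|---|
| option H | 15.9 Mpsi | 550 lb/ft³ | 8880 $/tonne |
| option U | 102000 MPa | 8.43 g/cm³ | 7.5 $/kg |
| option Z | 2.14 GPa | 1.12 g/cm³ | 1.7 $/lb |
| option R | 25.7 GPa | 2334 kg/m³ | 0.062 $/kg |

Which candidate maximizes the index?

option R

Convert each candidate to consistent units, then evaluate M:
  option H: E = 109.6 GPa, ρ = 8810 kg/m³, cost = 8.880 $/kg
  option U: E = 102.0 GPa, ρ = 8430 kg/m³, cost = 7.500 $/kg
  option Z: E = 2.140 GPa, ρ = 1120 kg/m³, cost = 3.748 $/kg
  option R: E = 25.70 GPa, ρ = 2334 kg/m³, cost = 0.06200 $/kg
  option R: M = 178 MN·m per $
  option U: M = 1.61 MN·m per $
  option H: M = 1.40 MN·m per $
  option Z: M = 0.510 MN·m per $
The maximum is for option R.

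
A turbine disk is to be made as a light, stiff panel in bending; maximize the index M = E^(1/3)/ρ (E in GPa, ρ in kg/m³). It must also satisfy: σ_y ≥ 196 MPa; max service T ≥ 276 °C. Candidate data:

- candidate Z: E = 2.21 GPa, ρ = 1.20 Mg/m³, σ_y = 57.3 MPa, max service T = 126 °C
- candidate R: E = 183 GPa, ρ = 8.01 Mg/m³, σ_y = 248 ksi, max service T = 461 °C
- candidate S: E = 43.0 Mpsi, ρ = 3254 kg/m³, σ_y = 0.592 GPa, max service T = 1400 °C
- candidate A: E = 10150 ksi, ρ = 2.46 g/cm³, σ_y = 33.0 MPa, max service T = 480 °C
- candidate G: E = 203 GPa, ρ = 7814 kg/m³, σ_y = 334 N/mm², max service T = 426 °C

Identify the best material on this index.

candidate S

Screen on constraints: σ_y ≥ 196 MPa; max service T ≥ 276 °C. Survivors: candidate R, candidate S, candidate G.
Normalizing units and computing the index:
  candidate R: E = 183.0 GPa, ρ = 8010 kg/m³
  candidate S: E = 296.5 GPa, ρ = 3254 kg/m³
  candidate G: E = 203.0 GPa, ρ = 7814 kg/m³
  candidate S: M = 2.05×10⁻³
  candidate G: M = 0.752×10⁻³
  candidate R: M = 0.709×10⁻³
Candidate S has the largest M.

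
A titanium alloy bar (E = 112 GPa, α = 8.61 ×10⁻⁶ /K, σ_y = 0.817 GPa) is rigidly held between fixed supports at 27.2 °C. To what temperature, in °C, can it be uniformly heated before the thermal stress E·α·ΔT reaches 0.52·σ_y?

σ_y = 0.817 GPa = 817.0 MPa.
E·α·ΔT = 424.8 MPa ⇒ ΔT = 424.8 / (112.0×10³ × 8.61×10⁻⁶) = 440.6 K.
T = 27.2 + 440.6 = 467.8 °C.

468 °C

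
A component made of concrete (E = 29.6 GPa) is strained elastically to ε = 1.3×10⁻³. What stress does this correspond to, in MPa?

38.5 MPa

σ = E·ε = 29600 MPa × 1.3×10⁻³ = 38.5 MPa.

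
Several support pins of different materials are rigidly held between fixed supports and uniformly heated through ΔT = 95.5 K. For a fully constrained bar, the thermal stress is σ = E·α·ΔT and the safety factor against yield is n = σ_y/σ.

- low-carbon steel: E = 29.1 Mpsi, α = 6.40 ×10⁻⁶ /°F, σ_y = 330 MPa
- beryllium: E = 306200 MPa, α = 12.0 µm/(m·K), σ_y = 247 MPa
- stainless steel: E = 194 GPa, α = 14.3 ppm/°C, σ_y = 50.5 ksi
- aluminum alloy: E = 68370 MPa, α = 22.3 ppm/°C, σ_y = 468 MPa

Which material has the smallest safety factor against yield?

Per material, after unit conversion:
  low-carbon steel: E = 200.6, α = 11.5, σ_y = 330.0 → σ = 221 MPa, n = 1.50
  beryllium: E = 306.2, α = 12.0, σ_y = 247.0 → σ = 351 MPa, n = 0.704
  stainless steel: E = 194.0, α = 14.3, σ_y = 348.2 → σ = 265 MPa, n = 1.31
  aluminum alloy: E = 68.37, α = 22.3, σ_y = 468.0 → σ = 146 MPa, n = 3.21
Smallest n: beryllium with n = 0.704.

beryllium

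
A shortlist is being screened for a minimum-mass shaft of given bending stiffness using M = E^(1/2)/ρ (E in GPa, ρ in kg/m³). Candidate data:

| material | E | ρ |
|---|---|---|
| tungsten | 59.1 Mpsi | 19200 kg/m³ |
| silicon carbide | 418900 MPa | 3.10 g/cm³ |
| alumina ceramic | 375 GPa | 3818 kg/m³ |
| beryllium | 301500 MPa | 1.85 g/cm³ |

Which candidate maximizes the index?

beryllium

After converting to SI:
  tungsten: E = 407.5 GPa, ρ = 19200 kg/m³
  silicon carbide: E = 418.9 GPa, ρ = 3100 kg/m³
  alumina ceramic: E = 375.0 GPa, ρ = 3818 kg/m³
  beryllium: E = 301.5 GPa, ρ = 1850 kg/m³
  beryllium: M = 9.39×10⁻³
  silicon carbide: M = 6.60×10⁻³
  alumina ceramic: M = 5.07×10⁻³
  tungsten: M = 1.05×10⁻³
Highest index: beryllium.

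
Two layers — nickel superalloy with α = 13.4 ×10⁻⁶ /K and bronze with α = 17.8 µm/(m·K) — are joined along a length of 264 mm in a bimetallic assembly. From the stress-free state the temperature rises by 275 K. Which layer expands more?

bronze

α(nickel superalloy) = 13.4×10⁻⁶/K vs α(bronze) = 17.8×10⁻⁶/K.
Higher α expands more for the same ΔT: bronze.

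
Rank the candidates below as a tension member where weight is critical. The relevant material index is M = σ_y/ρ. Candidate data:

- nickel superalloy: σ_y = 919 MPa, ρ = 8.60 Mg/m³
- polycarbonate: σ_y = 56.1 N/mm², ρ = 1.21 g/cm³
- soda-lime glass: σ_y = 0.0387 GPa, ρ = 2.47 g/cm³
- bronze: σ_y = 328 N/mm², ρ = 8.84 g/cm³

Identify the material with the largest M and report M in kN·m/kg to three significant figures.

nickel superalloy, M = 107 kN·m/kg

Putting every candidate on a common basis:
  nickel superalloy: σ_y = 919.0 MPa, ρ = 8600 kg/m³
  polycarbonate: σ_y = 56.10 MPa, ρ = 1210 kg/m³
  soda-lime glass: σ_y = 38.70 MPa, ρ = 2470 kg/m³
  bronze: σ_y = 328.0 MPa, ρ = 8840 kg/m³
  nickel superalloy: M = 107 kN·m/kg
  polycarbonate: M = 46.4 kN·m/kg
  bronze: M = 37.1 kN·m/kg
  soda-lime glass: M = 15.7 kN·m/kg
Highest index: nickel superalloy.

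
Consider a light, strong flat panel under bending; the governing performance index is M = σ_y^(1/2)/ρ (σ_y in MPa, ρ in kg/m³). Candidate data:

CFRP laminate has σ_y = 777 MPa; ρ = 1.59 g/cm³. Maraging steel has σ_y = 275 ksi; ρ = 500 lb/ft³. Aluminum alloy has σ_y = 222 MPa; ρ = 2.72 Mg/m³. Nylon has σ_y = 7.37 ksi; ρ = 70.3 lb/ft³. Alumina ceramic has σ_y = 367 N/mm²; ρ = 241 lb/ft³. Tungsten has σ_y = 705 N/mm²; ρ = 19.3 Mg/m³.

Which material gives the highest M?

CFRP laminate

Convert each candidate to consistent units, then evaluate M:
  CFRP laminate: σ_y = 777.0 MPa, ρ = 1590 kg/m³
  maraging steel: σ_y = 1896 MPa, ρ = 8009 kg/m³
  aluminum alloy: σ_y = 222.0 MPa, ρ = 2720 kg/m³
  nylon: σ_y = 50.81 MPa, ρ = 1126 kg/m³
  alumina ceramic: σ_y = 367.0 MPa, ρ = 3860 kg/m³
  tungsten: σ_y = 705.0 MPa, ρ = 19300 kg/m³
  CFRP laminate: M = 17.5×10⁻³
  nylon: M = 6.33×10⁻³
  aluminum alloy: M = 5.48×10⁻³
  maraging steel: M = 5.44×10⁻³
  alumina ceramic: M = 4.96×10⁻³
  tungsten: M = 1.38×10⁻³
Highest index: CFRP laminate.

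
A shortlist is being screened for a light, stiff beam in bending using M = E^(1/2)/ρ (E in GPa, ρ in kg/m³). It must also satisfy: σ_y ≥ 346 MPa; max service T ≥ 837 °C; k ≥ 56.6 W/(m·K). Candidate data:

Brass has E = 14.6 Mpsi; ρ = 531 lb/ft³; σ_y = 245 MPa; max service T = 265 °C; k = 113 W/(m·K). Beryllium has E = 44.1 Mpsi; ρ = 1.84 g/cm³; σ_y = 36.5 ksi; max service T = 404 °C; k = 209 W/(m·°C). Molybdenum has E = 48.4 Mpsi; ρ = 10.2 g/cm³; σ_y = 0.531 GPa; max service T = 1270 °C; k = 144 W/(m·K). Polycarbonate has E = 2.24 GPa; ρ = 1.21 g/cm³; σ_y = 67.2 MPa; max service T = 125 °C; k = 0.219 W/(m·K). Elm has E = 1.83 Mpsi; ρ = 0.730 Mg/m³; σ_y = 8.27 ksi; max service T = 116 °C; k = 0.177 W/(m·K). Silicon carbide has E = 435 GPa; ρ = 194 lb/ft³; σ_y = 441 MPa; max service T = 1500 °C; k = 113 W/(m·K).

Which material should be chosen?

silicon carbide

Screen on constraints: σ_y ≥ 346 MPa; max service T ≥ 837 °C; k ≥ 56.6 W/(m·K). Survivors: molybdenum, silicon carbide.
Putting every candidate on a common basis:
  molybdenum: E = 333.7 GPa, ρ = 10200 kg/m³
  silicon carbide: E = 435.0 GPa, ρ = 3108 kg/m³
  silicon carbide: M = 6.71×10⁻³
  molybdenum: M = 1.79×10⁻³
Silicon carbide has the largest M.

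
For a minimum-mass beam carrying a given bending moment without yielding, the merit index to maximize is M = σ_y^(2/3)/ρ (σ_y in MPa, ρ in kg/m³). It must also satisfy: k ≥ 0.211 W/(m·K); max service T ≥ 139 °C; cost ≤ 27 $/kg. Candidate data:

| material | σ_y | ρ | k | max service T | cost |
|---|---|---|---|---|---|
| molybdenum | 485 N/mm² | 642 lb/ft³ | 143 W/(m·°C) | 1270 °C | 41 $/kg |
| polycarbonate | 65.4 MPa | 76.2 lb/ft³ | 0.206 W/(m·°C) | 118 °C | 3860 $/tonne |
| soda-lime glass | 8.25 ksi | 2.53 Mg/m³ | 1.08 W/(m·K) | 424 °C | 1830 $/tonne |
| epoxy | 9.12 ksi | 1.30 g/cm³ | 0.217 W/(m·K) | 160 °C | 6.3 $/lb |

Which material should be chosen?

Screen on constraints: k ≥ 0.211 W/(m·K); max service T ≥ 139 °C; cost ≤ 27 $/kg. Survivors: soda-lime glass, epoxy.
Normalizing units and computing the index:
  soda-lime glass: σ_y = 56.88 MPa, ρ = 2530 kg/m³
  epoxy: σ_y = 62.88 MPa, ρ = 1300 kg/m³
  epoxy: M = 12.2×10⁻³
  soda-lime glass: M = 5.85×10⁻³
Highest index: epoxy.

epoxy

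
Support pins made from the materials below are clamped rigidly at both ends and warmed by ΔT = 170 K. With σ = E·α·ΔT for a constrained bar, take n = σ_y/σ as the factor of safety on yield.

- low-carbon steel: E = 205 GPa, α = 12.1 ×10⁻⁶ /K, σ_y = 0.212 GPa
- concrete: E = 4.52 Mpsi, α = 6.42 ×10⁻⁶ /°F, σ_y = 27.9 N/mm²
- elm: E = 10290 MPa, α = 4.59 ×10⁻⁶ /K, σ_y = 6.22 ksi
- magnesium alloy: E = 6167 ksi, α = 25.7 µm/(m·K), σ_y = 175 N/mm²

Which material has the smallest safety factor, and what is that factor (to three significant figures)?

With everything in SI (GPa, ×10⁻⁶/K, MPa):
  low-carbon steel: E = 205.0, α = 12.1, σ_y = 212.0 → σ = 422 MPa, n = 0.503
  concrete: E = 31.16, α = 11.6, σ_y = 27.90 → σ = 61.2 MPa, n = 0.456
  elm: E = 10.29, α = 4.59, σ_y = 42.89 → σ = 8.03 MPa, n = 5.34
  magnesium alloy: E = 42.52, α = 25.7, σ_y = 175.0 → σ = 186 MPa, n = 0.942
Concrete has the lowest safety factor, n = 0.456.

concrete, n = 0.456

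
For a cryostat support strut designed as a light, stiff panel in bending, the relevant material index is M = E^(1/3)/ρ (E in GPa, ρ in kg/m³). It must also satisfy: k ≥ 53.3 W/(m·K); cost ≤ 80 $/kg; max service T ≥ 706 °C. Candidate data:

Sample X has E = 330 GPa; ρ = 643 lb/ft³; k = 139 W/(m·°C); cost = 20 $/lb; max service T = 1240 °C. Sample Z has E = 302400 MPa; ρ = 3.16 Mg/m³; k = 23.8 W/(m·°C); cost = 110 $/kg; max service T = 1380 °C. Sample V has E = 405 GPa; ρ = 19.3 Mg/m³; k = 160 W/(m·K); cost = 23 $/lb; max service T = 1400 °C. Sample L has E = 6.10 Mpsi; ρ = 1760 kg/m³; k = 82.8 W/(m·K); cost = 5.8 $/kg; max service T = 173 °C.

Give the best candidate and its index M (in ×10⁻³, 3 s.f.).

Screen on constraints: k ≥ 53.3 W/(m·K); cost ≤ 80 $/kg; max service T ≥ 706 °C. Survivors: sample X, sample V.
Normalizing units and computing the index:
  sample X: E = 330.0 GPa, ρ = 10300 kg/m³
  sample V: E = 405.0 GPa, ρ = 19300 kg/m³
  sample X: M = 0.671×10⁻³
  sample V: M = 0.383×10⁻³
The maximum is for sample X.

sample X, M = 0.671×10⁻³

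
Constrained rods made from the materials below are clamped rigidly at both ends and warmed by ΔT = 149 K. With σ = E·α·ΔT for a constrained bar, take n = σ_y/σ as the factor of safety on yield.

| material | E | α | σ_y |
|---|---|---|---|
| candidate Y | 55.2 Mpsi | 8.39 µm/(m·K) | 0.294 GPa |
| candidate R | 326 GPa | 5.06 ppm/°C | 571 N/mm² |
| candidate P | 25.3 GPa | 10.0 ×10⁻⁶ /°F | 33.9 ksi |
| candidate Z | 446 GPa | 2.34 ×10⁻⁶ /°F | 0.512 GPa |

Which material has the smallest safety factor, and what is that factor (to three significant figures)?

candidate Y, n = 0.618

With everything in SI (GPa, ×10⁻⁶/K, MPa):
  candidate Y: E = 380.6, α = 8.39, σ_y = 294.0 → σ = 476 MPa, n = 0.618
  candidate R: E = 326.0, α = 5.06, σ_y = 571.0 → σ = 246 MPa, n = 2.32
  candidate P: E = 25.30, α = 18.0, σ_y = 233.7 → σ = 67.9 MPa, n = 3.44
  candidate Z: E = 446.0, α = 4.21, σ_y = 512.0 → σ = 280 MPa, n = 1.83
Candidate Y has the lowest safety factor, n = 0.618.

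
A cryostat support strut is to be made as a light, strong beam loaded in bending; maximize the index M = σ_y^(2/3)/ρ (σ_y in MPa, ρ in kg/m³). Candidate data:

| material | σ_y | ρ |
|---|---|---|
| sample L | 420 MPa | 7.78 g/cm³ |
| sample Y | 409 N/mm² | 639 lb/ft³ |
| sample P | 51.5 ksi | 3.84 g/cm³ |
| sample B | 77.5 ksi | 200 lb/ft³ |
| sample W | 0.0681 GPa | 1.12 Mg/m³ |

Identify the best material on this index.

sample B

Convert each candidate to consistent units, then evaluate M:
  sample L: σ_y = 420.0 MPa, ρ = 7780 kg/m³
  sample Y: σ_y = 409.0 MPa, ρ = 10240 kg/m³
  sample P: σ_y = 355.1 MPa, ρ = 3840 kg/m³
  sample B: σ_y = 534.3 MPa, ρ = 3204 kg/m³
  sample W: σ_y = 68.10 MPa, ρ = 1120 kg/m³
  sample B: M = 20.6×10⁻³
  sample W: M = 14.9×10⁻³
  sample P: M = 13.1×10⁻³
  sample L: M = 7.21×10⁻³
  sample Y: M = 5.38×10⁻³
The maximum is for sample B.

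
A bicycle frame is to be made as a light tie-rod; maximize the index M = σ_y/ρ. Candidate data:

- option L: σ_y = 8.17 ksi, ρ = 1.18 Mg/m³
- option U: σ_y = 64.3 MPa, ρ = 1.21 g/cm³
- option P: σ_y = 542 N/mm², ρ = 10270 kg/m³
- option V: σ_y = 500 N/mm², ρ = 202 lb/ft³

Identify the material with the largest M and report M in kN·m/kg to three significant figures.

option V, M = 155 kN·m/kg

In SI units:
  option L: σ_y = 56.33 MPa, ρ = 1180 kg/m³
  option U: σ_y = 64.30 MPa, ρ = 1210 kg/m³
  option P: σ_y = 542.0 MPa, ρ = 10270 kg/m³
  option V: σ_y = 500.0 MPa, ρ = 3236 kg/m³
  option V: M = 155 kN·m/kg
  option U: M = 53.1 kN·m/kg
  option P: M = 52.8 kN·m/kg
  option L: M = 47.7 kN·m/kg
The maximum is for option V.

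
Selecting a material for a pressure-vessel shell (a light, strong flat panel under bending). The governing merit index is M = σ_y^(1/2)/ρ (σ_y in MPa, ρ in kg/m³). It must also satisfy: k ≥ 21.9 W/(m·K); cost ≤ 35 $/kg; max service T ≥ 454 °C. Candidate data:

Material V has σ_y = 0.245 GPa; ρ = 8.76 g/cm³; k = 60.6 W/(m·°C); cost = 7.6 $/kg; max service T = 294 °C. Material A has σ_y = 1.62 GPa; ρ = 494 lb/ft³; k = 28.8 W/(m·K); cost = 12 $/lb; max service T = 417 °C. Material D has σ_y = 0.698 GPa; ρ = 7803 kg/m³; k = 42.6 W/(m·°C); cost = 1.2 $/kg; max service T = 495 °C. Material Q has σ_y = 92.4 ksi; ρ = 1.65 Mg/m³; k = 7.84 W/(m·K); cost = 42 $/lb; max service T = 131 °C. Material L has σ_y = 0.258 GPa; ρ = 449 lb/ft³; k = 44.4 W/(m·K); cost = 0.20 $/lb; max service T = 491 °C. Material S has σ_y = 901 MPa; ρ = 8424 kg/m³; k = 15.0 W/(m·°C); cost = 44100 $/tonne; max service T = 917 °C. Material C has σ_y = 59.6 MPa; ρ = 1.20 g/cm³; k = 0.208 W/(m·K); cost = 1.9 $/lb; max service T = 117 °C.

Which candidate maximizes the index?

material D

Screen on constraints: k ≥ 21.9 W/(m·K); cost ≤ 35 $/kg; max service T ≥ 454 °C. Survivors: material D, material L.
After converting to SI:
  material D: σ_y = 698.0 MPa, ρ = 7803 kg/m³
  material L: σ_y = 258.0 MPa, ρ = 7192 kg/m³
  material D: M = 3.39×10⁻³
  material L: M = 2.23×10⁻³
The maximum is for material D.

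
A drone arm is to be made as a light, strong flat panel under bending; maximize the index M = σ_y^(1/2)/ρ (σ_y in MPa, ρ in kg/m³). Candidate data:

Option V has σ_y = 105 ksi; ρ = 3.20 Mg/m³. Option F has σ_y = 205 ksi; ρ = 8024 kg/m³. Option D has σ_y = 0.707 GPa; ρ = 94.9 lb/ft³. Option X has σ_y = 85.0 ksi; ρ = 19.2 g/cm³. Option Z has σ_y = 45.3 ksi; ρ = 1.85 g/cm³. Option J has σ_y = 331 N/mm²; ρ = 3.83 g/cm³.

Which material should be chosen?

Putting every candidate on a common basis:
  option V: σ_y = 723.9 MPa, ρ = 3200 kg/m³
  option F: σ_y = 1413 MPa, ρ = 8024 kg/m³
  option D: σ_y = 707.0 MPa, ρ = 1520 kg/m³
  option X: σ_y = 586.1 MPa, ρ = 19200 kg/m³
  option Z: σ_y = 312.3 MPa, ρ = 1850 kg/m³
  option J: σ_y = 331.0 MPa, ρ = 3830 kg/m³
  option D: M = 17.5×10⁻³
  option Z: M = 9.55×10⁻³
  option V: M = 8.41×10⁻³
  option J: M = 4.75×10⁻³
  option F: M = 4.69×10⁻³
  option X: M = 1.26×10⁻³
The maximum is for option D.

option D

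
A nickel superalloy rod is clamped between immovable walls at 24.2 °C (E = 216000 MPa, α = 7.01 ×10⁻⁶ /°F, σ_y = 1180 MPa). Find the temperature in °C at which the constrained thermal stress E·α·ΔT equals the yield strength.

E = 216000 MPa = 216.0 GPa.
α = 7.01×10⁻⁶/°F × 9/5 = 12.6×10⁻⁶/K.
E·α·ΔT = 1180 MPa ⇒ ΔT = 1180 / (216.0×10³ × 12.6×10⁻⁶) = 432.9 K.
T = 24.2 + 432.9 = 457.1 °C.

457 °C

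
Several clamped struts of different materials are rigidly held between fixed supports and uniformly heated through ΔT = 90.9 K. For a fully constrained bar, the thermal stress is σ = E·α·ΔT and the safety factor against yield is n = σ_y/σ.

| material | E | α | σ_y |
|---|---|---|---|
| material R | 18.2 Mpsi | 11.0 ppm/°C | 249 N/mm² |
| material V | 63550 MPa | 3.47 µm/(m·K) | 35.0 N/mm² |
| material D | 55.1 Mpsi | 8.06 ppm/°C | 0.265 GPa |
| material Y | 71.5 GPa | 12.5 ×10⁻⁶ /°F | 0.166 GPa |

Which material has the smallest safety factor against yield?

With everything in SI (GPa, ×10⁻⁶/K, MPa):
  material R: E = 125.5, α = 11.0, σ_y = 249.0 → σ = 125 MPa, n = 1.98
  material V: E = 63.55, α = 3.47, σ_y = 35.00 → σ = 20.0 MPa, n = 1.75
  material D: E = 379.9, α = 8.06, σ_y = 265.0 → σ = 278 MPa, n = 0.952
  material Y: E = 71.50, α = 22.5, σ_y = 166.0 → σ = 146 MPa, n = 1.14
Material D has the lowest safety factor, n = 0.952.

material D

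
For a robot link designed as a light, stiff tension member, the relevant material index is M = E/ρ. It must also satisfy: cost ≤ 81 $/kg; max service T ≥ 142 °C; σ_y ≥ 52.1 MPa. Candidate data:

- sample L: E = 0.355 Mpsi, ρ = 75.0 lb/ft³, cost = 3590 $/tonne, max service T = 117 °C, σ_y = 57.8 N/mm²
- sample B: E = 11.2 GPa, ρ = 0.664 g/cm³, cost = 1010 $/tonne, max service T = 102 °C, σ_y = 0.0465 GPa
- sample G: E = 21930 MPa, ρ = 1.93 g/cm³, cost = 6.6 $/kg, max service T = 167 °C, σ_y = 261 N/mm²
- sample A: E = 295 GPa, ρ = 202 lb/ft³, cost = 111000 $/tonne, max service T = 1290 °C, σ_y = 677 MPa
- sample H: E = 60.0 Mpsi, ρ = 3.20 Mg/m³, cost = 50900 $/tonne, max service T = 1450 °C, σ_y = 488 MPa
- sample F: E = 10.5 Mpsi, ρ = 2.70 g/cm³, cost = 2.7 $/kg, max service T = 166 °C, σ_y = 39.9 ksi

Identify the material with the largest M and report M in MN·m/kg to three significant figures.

Screen on constraints: cost ≤ 81 $/kg; max service T ≥ 142 °C; σ_y ≥ 52.1 MPa. Survivors: sample G, sample H, sample F.
Normalizing units and computing the index:
  sample G: E = 21.93 GPa, ρ = 1930 kg/m³
  sample H: E = 413.7 GPa, ρ = 3200 kg/m³
  sample F: E = 72.39 GPa, ρ = 2700 kg/m³
  sample H: M = 129 MN·m/kg
  sample F: M = 26.8 MN·m/kg
  sample G: M = 11.4 MN·m/kg
The maximum is for sample H.

sample H, M = 129 MN·m/kg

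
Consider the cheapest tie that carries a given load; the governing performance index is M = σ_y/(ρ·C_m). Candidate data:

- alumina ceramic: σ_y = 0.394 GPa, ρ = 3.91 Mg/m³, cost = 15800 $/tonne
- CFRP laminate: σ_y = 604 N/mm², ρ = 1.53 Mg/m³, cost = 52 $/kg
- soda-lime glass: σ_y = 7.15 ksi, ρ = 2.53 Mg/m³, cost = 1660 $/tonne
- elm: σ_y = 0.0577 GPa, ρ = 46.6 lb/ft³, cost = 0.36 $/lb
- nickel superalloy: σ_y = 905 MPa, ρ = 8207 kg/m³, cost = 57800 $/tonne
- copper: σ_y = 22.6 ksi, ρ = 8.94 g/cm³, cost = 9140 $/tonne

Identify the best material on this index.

elm

In SI units:
  alumina ceramic: σ_y = 394.0 MPa, ρ = 3910 kg/m³, cost = 15.80 $/kg
  CFRP laminate: σ_y = 604.0 MPa, ρ = 1530 kg/m³, cost = 52.00 $/kg
  soda-lime glass: σ_y = 49.30 MPa, ρ = 2530 kg/m³, cost = 1.660 $/kg
  elm: σ_y = 57.70 MPa, ρ = 746.5 kg/m³, cost = 0.7937 $/kg
  nickel superalloy: σ_y = 905.0 MPa, ρ = 8207 kg/m³, cost = 57.80 $/kg
  copper: σ_y = 155.8 MPa, ρ = 8940 kg/m³, cost = 9.140 $/kg
  elm: M = 97.4 kN·m per $
  soda-lime glass: M = 11.7 kN·m per $
  CFRP laminate: M = 7.59 kN·m per $
  alumina ceramic: M = 6.38 kN·m per $
  nickel superalloy: M = 1.91 kN·m per $
  copper: M = 1.91 kN·m per $
The maximum is for elm.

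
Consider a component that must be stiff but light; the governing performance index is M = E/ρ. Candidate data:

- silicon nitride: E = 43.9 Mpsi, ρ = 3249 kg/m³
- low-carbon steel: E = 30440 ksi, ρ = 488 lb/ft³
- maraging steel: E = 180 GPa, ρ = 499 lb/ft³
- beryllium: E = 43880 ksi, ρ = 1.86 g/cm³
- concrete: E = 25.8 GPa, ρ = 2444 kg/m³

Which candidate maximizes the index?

Normalizing units and computing the index:
  silicon nitride: E = 302.7 GPa, ρ = 3249 kg/m³
  low-carbon steel: E = 209.9 GPa, ρ = 7817 kg/m³
  maraging steel: E = 180.0 GPa, ρ = 7993 kg/m³
  beryllium: E = 302.5 GPa, ρ = 1860 kg/m³
  concrete: E = 25.80 GPa, ρ = 2444 kg/m³
  beryllium: M = 163 MN·m/kg
  silicon nitride: M = 93.2 MN·m/kg
  low-carbon steel: M = 26.8 MN·m/kg
  maraging steel: M = 22.5 MN·m/kg
  concrete: M = 10.6 MN·m/kg
The maximum is for beryllium.

beryllium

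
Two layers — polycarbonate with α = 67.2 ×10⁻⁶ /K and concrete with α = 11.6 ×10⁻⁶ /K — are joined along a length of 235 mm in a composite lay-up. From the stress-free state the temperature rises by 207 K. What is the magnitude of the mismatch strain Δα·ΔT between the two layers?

Δα = |67.2 − 11.6|×10⁻⁶/K = 55.6×10⁻⁶/K.
Mismatch strain = Δα·ΔT = 55.6×10⁻⁶ × 207.0 = 0.0115.

0.0115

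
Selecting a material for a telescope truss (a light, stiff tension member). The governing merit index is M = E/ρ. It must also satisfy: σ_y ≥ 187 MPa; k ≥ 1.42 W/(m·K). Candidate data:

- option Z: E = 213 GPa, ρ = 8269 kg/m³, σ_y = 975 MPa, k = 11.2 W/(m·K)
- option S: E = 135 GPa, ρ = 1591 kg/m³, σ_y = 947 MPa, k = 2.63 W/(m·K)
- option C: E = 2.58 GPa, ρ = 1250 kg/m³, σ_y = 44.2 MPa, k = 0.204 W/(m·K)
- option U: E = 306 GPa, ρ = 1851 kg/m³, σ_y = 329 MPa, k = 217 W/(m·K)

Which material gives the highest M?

Screen on constraints: σ_y ≥ 187 MPa; k ≥ 1.42 W/(m·K). Survivors: option Z, option S, option U.
Evaluate M for each candidate:
  option U: M = 165 MN·m/kg
  option S: M = 84.9 MN·m/kg
  option Z: M = 25.8 MN·m/kg
The maximum is for option U.

option U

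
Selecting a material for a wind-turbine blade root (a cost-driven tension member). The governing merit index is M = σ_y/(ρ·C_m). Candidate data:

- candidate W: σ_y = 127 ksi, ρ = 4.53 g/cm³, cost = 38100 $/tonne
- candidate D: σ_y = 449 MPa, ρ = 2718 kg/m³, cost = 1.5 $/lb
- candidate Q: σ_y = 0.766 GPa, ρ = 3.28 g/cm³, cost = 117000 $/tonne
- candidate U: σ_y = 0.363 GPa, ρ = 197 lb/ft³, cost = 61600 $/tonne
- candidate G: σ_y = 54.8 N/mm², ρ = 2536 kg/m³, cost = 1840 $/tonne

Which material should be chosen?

In SI units:
  candidate W: σ_y = 875.6 MPa, ρ = 4530 kg/m³, cost = 38.10 $/kg
  candidate D: σ_y = 449.0 MPa, ρ = 2718 kg/m³, cost = 3.307 $/kg
  candidate Q: σ_y = 766.0 MPa, ρ = 3280 kg/m³, cost = 117.0 $/kg
  candidate U: σ_y = 363.0 MPa, ρ = 3156 kg/m³, cost = 61.60 $/kg
  candidate G: σ_y = 54.80 MPa, ρ = 2536 kg/m³, cost = 1.840 $/kg
  candidate D: M = 50.0 kN·m per $
  candidate G: M = 11.7 kN·m per $
  candidate W: M = 5.07 kN·m per $
  candidate Q: M = 2.00 kN·m per $
  candidate U: M = 1.87 kN·m per $
Candidate D ranks first.

candidate D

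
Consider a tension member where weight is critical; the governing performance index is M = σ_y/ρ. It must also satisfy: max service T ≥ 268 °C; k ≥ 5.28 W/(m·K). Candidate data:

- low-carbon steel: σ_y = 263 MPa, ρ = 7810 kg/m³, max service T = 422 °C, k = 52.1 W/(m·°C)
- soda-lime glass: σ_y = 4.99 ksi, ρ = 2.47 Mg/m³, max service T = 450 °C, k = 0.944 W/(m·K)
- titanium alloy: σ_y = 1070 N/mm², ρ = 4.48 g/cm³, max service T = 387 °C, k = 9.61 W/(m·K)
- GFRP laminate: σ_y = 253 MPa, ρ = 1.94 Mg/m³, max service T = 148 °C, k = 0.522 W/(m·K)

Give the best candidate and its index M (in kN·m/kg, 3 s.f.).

titanium alloy, M = 239 kN·m/kg

Screen on constraints: max service T ≥ 268 °C; k ≥ 5.28 W/(m·K). Survivors: low-carbon steel, titanium alloy.
In SI units:
  low-carbon steel: σ_y = 263.0 MPa, ρ = 7810 kg/m³
  titanium alloy: σ_y = 1070 MPa, ρ = 4480 kg/m³
  titanium alloy: M = 239 kN·m/kg
  low-carbon steel: M = 33.7 kN·m/kg
Titanium alloy ranks first.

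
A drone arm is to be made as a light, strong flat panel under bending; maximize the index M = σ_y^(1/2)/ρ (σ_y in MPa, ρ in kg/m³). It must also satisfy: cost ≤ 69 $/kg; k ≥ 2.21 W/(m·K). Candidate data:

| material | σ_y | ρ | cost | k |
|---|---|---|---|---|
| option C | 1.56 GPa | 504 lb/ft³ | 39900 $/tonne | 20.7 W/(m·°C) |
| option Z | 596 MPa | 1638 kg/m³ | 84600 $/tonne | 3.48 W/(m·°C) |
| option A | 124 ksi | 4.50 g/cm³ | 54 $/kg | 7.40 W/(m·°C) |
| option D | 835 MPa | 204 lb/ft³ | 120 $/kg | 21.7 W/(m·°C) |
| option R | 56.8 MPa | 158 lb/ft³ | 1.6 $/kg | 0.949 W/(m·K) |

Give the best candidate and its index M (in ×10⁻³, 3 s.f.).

Screen on constraints: cost ≤ 69 $/kg; k ≥ 2.21 W/(m·K). Survivors: option C, option A.
In SI units:
  option C: σ_y = 1560 MPa, ρ = 8073 kg/m³
  option A: σ_y = 855.0 MPa, ρ = 4500 kg/m³
  option A: M = 6.50×10⁻³
  option C: M = 4.89×10⁻³
The maximum is for option A.

option A, M = 6.50×10⁻³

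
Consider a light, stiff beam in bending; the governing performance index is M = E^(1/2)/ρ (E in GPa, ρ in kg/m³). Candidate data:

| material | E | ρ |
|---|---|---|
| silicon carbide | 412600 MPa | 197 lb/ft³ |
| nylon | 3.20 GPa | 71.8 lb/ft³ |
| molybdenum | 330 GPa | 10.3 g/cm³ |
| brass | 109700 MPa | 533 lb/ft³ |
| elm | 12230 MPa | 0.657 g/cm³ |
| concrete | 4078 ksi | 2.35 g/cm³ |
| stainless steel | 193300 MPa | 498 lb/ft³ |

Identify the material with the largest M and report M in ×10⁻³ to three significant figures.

After converting to SI:
  silicon carbide: E = 412.6 GPa, ρ = 3156 kg/m³
  nylon: E = 3.200 GPa, ρ = 1150 kg/m³
  molybdenum: E = 330.0 GPa, ρ = 10300 kg/m³
  brass: E = 109.7 GPa, ρ = 8538 kg/m³
  elm: E = 12.23 GPa, ρ = 657.0 kg/m³
  concrete: E = 28.12 GPa, ρ = 2350 kg/m³
  stainless steel: E = 193.3 GPa, ρ = 7977 kg/m³
  silicon carbide: M = 6.44×10⁻³
  elm: M = 5.32×10⁻³
  concrete: M = 2.26×10⁻³
  molybdenum: M = 1.76×10⁻³
  stainless steel: M = 1.74×10⁻³
  nylon: M = 1.56×10⁻³
  brass: M = 1.23×10⁻³
Silicon carbide ranks first.

silicon carbide, M = 6.44×10⁻³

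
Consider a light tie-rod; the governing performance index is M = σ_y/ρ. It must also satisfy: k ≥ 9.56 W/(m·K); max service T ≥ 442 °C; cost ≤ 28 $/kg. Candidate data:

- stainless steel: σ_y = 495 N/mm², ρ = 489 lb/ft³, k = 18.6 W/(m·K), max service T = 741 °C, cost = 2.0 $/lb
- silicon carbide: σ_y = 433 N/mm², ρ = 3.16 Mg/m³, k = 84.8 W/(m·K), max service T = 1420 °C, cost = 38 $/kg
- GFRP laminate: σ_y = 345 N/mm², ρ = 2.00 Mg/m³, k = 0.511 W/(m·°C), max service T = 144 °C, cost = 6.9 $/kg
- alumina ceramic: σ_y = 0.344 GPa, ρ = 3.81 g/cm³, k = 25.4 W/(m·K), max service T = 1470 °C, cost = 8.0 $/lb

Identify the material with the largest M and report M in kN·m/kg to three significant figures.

Screen on constraints: k ≥ 9.56 W/(m·K); max service T ≥ 442 °C; cost ≤ 28 $/kg. Survivors: stainless steel, alumina ceramic.
After converting to SI:
  stainless steel: σ_y = 495.0 MPa, ρ = 7833 kg/m³
  alumina ceramic: σ_y = 344.0 MPa, ρ = 3810 kg/m³
  alumina ceramic: M = 90.3 kN·m/kg
  stainless steel: M = 63.2 kN·m/kg
Alumina ceramic has the largest M.

alumina ceramic, M = 90.3 kN·m/kg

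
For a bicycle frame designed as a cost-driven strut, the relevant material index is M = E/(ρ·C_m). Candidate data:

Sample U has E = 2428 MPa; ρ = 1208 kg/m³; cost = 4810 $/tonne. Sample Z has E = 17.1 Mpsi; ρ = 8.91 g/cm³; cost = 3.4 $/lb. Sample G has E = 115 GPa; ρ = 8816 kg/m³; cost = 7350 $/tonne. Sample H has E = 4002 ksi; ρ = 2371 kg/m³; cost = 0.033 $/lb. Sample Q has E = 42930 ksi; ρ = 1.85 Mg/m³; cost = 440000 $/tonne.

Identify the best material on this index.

In SI units:
  sample U: E = 2.428 GPa, ρ = 1208 kg/m³, cost = 4.810 $/kg
  sample Z: E = 117.9 GPa, ρ = 8910 kg/m³, cost = 7.496 $/kg
  sample G: E = 115.0 GPa, ρ = 8816 kg/m³, cost = 7.350 $/kg
  sample H: E = 27.59 GPa, ρ = 2371 kg/m³, cost = 0.07275 $/kg
  sample Q: E = 296.0 GPa, ρ = 1850 kg/m³, cost = 440.0 $/kg
  sample H: M = 160 MN·m per $
  sample G: M = 1.77 MN·m per $
  sample Z: M = 1.77 MN·m per $
  sample U: M = 0.418 MN·m per $
  sample Q: M = 0.364 MN·m per $
Sample H has the largest M.

sample H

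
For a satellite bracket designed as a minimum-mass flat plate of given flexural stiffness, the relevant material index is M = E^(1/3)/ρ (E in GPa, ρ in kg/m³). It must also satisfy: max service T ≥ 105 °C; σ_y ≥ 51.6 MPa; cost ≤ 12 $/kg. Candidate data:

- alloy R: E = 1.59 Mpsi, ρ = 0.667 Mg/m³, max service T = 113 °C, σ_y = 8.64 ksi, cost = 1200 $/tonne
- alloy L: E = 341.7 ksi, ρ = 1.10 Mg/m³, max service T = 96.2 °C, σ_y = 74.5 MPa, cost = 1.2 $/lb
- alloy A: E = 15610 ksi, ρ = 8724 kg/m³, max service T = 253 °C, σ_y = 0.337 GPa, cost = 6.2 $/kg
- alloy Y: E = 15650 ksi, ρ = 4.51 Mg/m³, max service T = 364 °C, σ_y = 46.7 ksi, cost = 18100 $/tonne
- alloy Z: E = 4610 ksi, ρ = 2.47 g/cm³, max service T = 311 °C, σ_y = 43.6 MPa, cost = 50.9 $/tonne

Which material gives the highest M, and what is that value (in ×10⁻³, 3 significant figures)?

alloy R, M = 3.33×10⁻³

Screen on constraints: max service T ≥ 105 °C; σ_y ≥ 51.6 MPa; cost ≤ 12 $/kg. Survivors: alloy R, alloy A.
Normalizing units and computing the index:
  alloy R: E = 10.96 GPa, ρ = 667.0 kg/m³
  alloy A: E = 107.6 GPa, ρ = 8724 kg/m³
  alloy R: M = 3.33×10⁻³
  alloy A: M = 0.545×10⁻³
Highest index: alloy R.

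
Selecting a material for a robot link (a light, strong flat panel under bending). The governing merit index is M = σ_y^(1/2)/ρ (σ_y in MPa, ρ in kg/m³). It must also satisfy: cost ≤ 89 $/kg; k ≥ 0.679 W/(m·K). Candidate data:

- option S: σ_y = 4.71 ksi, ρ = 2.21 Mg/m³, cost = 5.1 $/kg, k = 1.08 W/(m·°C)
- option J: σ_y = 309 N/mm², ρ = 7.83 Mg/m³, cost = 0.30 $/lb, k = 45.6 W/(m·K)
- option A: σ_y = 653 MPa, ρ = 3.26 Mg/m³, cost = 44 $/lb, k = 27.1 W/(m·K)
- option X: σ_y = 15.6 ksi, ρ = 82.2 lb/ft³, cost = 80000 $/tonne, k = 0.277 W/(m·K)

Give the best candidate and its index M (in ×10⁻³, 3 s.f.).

option S, M = 2.58×10⁻³

Screen on constraints: cost ≤ 89 $/kg; k ≥ 0.679 W/(m·K). Survivors: option S, option J.
Putting every candidate on a common basis:
  option S: σ_y = 32.47 MPa, ρ = 2210 kg/m³
  option J: σ_y = 309.0 MPa, ρ = 7830 kg/m³
  option S: M = 2.58×10⁻³
  option J: M = 2.25×10⁻³
Option S has the largest M.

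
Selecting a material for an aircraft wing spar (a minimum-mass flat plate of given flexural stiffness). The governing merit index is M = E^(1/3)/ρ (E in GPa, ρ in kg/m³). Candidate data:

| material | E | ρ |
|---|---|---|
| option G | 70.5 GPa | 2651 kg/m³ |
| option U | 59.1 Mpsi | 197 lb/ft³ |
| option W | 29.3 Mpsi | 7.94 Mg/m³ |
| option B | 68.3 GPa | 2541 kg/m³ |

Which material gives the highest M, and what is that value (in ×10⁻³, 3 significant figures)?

option U, M = 2.35×10⁻³

After converting to SI:
  option G: E = 70.50 GPa, ρ = 2651 kg/m³
  option U: E = 407.5 GPa, ρ = 3156 kg/m³
  option W: E = 202.0 GPa, ρ = 7940 kg/m³
  option B: E = 68.30 GPa, ρ = 2541 kg/m³
  option U: M = 2.35×10⁻³
  option B: M = 1.61×10⁻³
  option G: M = 1.56×10⁻³
  option W: M = 0.739×10⁻³
Highest index: option U.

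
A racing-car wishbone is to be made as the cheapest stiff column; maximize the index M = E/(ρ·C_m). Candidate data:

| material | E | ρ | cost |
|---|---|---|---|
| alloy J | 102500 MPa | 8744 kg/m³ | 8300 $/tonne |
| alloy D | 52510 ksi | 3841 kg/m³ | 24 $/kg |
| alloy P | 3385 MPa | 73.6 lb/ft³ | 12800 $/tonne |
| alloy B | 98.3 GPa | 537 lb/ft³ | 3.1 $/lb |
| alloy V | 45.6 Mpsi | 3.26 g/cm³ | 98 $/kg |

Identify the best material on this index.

alloy D

Normalizing units and computing the index:
  alloy J: E = 102.5 GPa, ρ = 8744 kg/m³, cost = 8.300 $/kg
  alloy D: E = 362.0 GPa, ρ = 3841 kg/m³, cost = 24.00 $/kg
  alloy P: E = 3.385 GPa, ρ = 1179 kg/m³, cost = 12.80 $/kg
  alloy B: E = 98.30 GPa, ρ = 8602 kg/m³, cost = 6.834 $/kg
  alloy V: E = 314.4 GPa, ρ = 3260 kg/m³, cost = 98.00 $/kg
  alloy D: M = 3.93 MN·m per $
  alloy B: M = 1.67 MN·m per $
  alloy J: M = 1.41 MN·m per $
  alloy V: M = 0.984 MN·m per $
  alloy P: M = 0.224 MN·m per $
The maximum is for alloy D.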